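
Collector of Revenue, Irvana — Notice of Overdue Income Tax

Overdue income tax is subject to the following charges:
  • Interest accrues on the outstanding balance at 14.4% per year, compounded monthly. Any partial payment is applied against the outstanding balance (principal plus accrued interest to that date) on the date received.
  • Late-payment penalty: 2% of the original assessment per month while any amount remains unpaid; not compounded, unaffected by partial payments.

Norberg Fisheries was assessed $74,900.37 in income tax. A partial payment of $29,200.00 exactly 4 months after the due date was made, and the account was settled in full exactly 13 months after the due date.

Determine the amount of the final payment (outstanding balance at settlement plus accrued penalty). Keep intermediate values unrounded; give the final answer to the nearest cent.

$74,429.07

Monthly rate = 14.4% ÷ 12 = 1.2%
Balance at month 4: $74,900.3700 × (1 + 0.012)^4 = $78,560.8209…
After $29,200.00 payment: $78,560.8209… − $29,200.00 = $49,360.8209…
Balance at month 13: $49,360.8209… × (1 + 0.012)^9 = $54,954.9715…
Penalty: 13 × 2% × $74,900.37 = $19,474.10…
Final settlement = outstanding balance + penalty = $54,954.9715… + $19,474.10… = $74,429.07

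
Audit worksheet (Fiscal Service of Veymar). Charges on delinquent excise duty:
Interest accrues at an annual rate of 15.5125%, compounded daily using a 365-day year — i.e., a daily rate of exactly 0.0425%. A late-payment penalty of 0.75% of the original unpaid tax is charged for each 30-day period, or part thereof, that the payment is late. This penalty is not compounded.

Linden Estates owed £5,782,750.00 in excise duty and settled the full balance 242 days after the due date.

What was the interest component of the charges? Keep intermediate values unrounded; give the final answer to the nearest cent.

Interest: £5,782,750.00 × ((1 + 0.000425)^242 − 1) = £5,782,750.00 × 0.10830093… = £626,277.2135…

£626,277.21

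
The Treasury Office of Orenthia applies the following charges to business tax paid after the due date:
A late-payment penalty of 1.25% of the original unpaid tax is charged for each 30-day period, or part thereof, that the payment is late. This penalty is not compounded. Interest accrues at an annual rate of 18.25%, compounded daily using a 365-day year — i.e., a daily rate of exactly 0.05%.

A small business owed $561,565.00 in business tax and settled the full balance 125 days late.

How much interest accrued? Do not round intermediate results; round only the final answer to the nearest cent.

$36,208.49

Interest: $561,565.00 × ((1 + 0.0005)^125 − 1) = $561,565.00 × 0.06447783… = $36,208.4937…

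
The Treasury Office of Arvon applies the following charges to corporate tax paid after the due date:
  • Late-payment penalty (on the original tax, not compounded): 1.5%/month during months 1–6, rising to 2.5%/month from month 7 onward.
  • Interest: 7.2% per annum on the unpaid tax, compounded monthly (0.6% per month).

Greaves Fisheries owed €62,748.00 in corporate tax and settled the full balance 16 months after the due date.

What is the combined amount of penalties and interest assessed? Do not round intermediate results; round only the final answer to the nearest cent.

Penalty, months 1–6: 6 × 1.5% × €62,748.00 = €5,647.32
Penalty, months 7–16: 10 × 2.5% × €62,748.00 = €15,687.00
Interest: €62,748.00 × ((1 + 0.006)^16 − 1) = €62,748.00 × 0.1004434… = €6,302.6195…
Penalties + interest = €21,334.3200 + €6,302.6195… = €27,636.94

€27,636.94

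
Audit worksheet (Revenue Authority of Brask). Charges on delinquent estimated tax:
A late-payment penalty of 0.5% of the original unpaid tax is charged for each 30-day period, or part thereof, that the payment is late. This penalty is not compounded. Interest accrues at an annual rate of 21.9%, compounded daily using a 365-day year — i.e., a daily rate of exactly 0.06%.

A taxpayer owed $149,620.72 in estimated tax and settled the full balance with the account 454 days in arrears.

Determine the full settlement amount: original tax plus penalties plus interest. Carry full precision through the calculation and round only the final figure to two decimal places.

Penalty periods: ⌈454/30⌉ = 16; penalty = 16 × 0.5% × $149,620.72 = $11,969.66…
Interest: $149,620.72 × ((1 + 0.0006)^454 − 1) = $149,620.72 × 0.31300488… = $46,832.0156…
Total = $149,620.72 + $11,969.6576 + $46,832.0156… = $208,422.39

$208,422.39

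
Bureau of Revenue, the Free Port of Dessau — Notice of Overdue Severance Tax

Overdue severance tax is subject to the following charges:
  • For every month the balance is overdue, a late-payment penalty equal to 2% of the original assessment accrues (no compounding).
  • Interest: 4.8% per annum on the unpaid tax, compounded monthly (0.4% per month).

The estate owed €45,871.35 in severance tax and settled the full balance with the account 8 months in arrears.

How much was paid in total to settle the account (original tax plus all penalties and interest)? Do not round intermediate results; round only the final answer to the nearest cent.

€54,699.36

Late-payment penalty: 8 × 2% × €45,871.35 = €7,339.42…
Interest: €45,871.35 × ((1 + 0.004)^8 − 1) = €45,871.35 × 0.0324516… = €1,488.5988…
Total = €45,871.35 + €7,339.4160 + €1,488.5988… = €54,699.36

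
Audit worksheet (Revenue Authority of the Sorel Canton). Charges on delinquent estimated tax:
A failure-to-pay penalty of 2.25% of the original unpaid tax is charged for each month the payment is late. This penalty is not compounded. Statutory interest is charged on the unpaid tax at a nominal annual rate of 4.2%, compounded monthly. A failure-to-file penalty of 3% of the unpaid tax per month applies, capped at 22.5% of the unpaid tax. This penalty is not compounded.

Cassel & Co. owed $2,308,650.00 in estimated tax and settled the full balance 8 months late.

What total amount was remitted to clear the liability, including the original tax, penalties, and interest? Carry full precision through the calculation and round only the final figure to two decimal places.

Failure-to-file: 8 × 3% × $2,308,650.00 = $554,076.00, capped at 22.5% × $2,308,650.00 = $519,446.25
Failure-to-pay penalty = 2.25% × $2,308,650.00 × 8 mo = $415,557.00
Interest (4.2%/yr ÷ 12 = 0.35%/month): $2,308,650.00 × ((1 + 0.0035)^8 − 1) = $65,439.6343…
Total = $2,308,650.00 + $935,003.2500 + $65,439.6343… = $3,309,092.88

$3,309,092.88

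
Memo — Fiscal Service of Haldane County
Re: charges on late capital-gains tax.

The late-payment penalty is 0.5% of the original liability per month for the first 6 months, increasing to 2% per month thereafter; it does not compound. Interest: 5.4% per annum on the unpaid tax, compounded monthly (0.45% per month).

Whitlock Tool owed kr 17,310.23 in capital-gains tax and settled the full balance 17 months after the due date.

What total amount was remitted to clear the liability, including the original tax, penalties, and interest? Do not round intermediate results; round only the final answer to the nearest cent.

kr 23,010.78

Penalty, months 1–6: 6 × 0.5% × kr 17,310.23 = kr 519.31…
Penalty, months 7–17: 11 × 2% × kr 17,310.23 = kr 3,808.25…
Interest: kr 17,310.23 × ((1 + 0.0045)^17 − 1) = kr 17,310.23 × 0.0793170… = kr 1,372.9947…
Total = kr 17,310.23 + kr 4,327.5575 + kr 1,372.9947… = kr 23,010.78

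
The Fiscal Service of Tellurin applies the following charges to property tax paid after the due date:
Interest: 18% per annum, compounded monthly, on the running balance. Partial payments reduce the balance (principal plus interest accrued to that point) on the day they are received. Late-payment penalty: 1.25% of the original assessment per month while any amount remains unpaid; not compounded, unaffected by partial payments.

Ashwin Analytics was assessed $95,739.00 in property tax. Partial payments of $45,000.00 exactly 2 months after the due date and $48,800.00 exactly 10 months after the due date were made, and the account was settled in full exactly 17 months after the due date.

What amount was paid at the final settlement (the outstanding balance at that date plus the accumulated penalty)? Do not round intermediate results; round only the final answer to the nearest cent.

Monthly rate = 18% ÷ 12 = 1.5%
Balance at month 2: $95,739.0000 × (1 + 0.015)^2 = $98,632.7113…
After $45,000.00 payment: $98,632.7113… − $45,000.00 = $53,632.7113…
Balance at month 10: $53,632.7113… × (1 + 0.015)^8 = $60,416.8517…
After $48,800.00 payment: $60,416.8517… − $48,800.00 = $11,616.8517…
Balance at month 17: $11,616.8517… × (1 + 0.015)^7 = $12,892.9037…
Penalty: 17 × 1.25% × $95,739.00 = $20,344.54…
Final settlement = outstanding balance + penalty = $12,892.9037… + $20,344.54… = $33,237.44

$33,237.44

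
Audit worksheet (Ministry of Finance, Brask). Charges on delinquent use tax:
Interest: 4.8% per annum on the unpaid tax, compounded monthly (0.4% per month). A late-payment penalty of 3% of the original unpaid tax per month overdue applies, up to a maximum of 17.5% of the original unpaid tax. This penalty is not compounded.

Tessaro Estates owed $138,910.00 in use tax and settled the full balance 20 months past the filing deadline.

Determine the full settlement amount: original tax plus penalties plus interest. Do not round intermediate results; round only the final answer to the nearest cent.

Penalty (uncapped): 20 × 3% × $138,910.00 = $83,346.00; cap = 17.5% × $138,910.00 = $24,309.25 → penalty = $24,309.25
Interest: $138,910.00 × ((1 + 0.004)^20 − 1) = $138,910.00 × 0.0831142… = $11,545.3958…
Total = $138,910.00 + $24,309.2500 + $11,545.3958… = $174,764.65

$174,764.65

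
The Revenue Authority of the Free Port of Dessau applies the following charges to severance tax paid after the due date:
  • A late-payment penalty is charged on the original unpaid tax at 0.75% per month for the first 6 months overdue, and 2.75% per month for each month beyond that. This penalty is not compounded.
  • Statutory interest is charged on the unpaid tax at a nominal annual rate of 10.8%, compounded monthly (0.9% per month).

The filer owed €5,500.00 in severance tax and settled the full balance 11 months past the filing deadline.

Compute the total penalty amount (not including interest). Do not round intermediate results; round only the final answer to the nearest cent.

€1,003.75

Penalty, months 1–6: 6 × 0.75% × €5,500.00 = €247.50
Penalty, months 7–11: 5 × 2.75% × €5,500.00 = €756.25
Total penalty = €247.50 + €756.25 = €1,003.75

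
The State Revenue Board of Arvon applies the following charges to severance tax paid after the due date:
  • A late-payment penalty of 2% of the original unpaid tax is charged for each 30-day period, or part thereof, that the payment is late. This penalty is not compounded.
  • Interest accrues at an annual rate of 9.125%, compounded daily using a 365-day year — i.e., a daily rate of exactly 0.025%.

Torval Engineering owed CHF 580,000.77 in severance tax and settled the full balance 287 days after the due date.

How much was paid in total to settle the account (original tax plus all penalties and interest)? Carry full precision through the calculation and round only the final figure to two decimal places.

Penalty periods: ⌈287/30⌉ = 10; penalty = 10 × 2% × CHF 580,000.77 = CHF 116,000.15…
Interest: CHF 580,000.77 × ((1 + 0.00025)^287 − 1) = CHF 580,000.77 × 0.07437708… = CHF 43,138.7634…
Total = CHF 580,000.77 + CHF 116,000.1540 + CHF 43,138.7634… = CHF 739,139.69

CHF 739,139.69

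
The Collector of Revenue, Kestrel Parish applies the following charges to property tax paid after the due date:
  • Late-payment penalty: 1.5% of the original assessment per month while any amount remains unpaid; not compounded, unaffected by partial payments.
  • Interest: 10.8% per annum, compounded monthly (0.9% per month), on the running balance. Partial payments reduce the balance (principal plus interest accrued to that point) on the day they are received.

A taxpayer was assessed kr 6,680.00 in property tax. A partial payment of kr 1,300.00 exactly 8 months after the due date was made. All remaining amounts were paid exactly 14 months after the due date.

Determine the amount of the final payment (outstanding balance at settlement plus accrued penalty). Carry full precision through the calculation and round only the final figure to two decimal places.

Balance at month 8: kr 6,680.0000 × (1 + 0.009)^8 = kr 7,176.3860…
After kr 1,300.00 payment: kr 7,176.3860… − kr 1,300.00 = kr 5,876.3860…
Balance at month 14: kr 5,876.3860… × (1 + 0.009)^6 = kr 6,200.9369…
Penalty: 14 × 1.5% × kr 6,680.00 = kr 1,402.80
Final settlement = outstanding balance + penalty = kr 6,200.9369… + kr 1,402.80 = kr 7,603.74

kr 7,603.74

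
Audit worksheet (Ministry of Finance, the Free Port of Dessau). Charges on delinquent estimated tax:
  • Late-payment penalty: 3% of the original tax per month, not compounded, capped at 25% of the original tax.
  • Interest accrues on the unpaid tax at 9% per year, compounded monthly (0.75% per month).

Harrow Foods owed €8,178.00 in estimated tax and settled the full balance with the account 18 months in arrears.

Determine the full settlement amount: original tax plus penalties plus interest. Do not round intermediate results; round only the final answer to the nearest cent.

€11,399.81

Penalty (uncapped): 18 × 3% × €8,178.00 = €4,416.12; cap = 25% × €8,178.00 = €2,044.50 → penalty = €2,044.50
Interest: €8,178.00 × ((1 + 0.0075)^18 − 1) = €8,178.00 × 0.1439604… = €1,177.3081…
Total = €8,178.00 + €2,044.5000 + €1,177.3081… = €11,399.81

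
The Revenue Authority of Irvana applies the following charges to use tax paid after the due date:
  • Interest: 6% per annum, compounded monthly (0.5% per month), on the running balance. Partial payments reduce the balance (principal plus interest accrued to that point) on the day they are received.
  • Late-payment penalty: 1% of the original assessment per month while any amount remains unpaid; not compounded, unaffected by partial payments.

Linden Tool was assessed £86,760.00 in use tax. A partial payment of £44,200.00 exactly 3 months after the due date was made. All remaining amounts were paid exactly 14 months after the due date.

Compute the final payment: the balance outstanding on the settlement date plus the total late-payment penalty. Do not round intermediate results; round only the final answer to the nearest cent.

Balance at month 3: £86,760.0000 × (1 + 0.005)^3 = £88,067.9178…
After £44,200.00 payment: £88,067.9178… − £44,200.00 = £43,867.9178…
Balance at month 14: £43,867.9178… × (1 + 0.005)^11 = £46,341.8856…
Penalty: 14 × 1% × £86,760.00 = £12,146.40
Final settlement = outstanding balance + penalty = £46,341.8856… + £12,146.40 = £58,488.29

£58,488.29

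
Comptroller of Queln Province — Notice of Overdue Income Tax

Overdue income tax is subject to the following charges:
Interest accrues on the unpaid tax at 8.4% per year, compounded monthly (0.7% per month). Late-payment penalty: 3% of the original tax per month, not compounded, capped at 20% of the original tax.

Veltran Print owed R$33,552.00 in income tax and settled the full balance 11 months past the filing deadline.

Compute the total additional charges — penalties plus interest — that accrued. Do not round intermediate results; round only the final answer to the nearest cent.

R$9,386.25

Penalty (uncapped): 11 × 3% × R$33,552.00 = R$11,072.16; cap = 20% × R$33,552.00 = R$6,710.40 → penalty = R$6,710.40
Interest: R$33,552.00 × ((1 + 0.007)^11 − 1) = R$33,552.00 × 0.0797524… = R$2,675.8524…
Penalties + interest = R$6,710.4000 + R$2,675.8524… = R$9,386.25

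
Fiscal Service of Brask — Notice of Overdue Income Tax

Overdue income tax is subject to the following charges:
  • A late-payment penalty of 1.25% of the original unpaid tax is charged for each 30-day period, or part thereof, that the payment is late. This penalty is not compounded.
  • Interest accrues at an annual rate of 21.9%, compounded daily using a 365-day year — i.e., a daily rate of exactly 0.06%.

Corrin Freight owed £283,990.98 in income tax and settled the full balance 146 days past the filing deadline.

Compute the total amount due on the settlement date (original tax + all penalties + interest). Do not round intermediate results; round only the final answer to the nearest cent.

Penalty periods: ⌈146/30⌉ = 5; penalty = 5 × 1.25% × £283,990.98 = £17,749.44…
Interest: £283,990.98 × ((1 + 0.0006)^146 − 1) = £283,990.98 × 0.09152274… = £25,991.6326…
Total = £283,990.98 + £17,749.4363… + £25,991.6326… = £327,732.05

£327,732.05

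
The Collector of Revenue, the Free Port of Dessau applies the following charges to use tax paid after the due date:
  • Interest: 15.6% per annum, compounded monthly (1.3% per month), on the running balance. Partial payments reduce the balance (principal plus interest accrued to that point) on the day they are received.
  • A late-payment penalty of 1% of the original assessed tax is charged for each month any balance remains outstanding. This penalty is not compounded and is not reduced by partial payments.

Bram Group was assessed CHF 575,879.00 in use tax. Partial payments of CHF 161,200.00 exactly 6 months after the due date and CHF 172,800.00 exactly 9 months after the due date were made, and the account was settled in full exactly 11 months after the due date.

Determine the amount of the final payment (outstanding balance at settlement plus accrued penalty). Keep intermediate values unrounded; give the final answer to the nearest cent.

Balance at month 6: CHF 575,879.0000 × (1 + 0.013)^6 = CHF 622,282.9674…
After CHF 161,200.00 payment: CHF 622,282.9674… − CHF 161,200.00 = CHF 461,082.9674…
Balance at month 9: CHF 461,082.9674… × (1 + 0.013)^3 = CHF 479,299.9852…
After CHF 172,800.00 payment: CHF 479,299.9852… − CHF 172,800.00 = CHF 306,499.9852…
Balance at month 11: CHF 306,499.9852… × (1 + 0.013)^2 = CHF 314,520.7833…
Penalty: 11 × 1% × CHF 575,879.00 = CHF 63,346.69
Final settlement = outstanding balance + penalty = CHF 314,520.7833… + CHF 63,346.69 = CHF 377,867.47

CHF 377,867.47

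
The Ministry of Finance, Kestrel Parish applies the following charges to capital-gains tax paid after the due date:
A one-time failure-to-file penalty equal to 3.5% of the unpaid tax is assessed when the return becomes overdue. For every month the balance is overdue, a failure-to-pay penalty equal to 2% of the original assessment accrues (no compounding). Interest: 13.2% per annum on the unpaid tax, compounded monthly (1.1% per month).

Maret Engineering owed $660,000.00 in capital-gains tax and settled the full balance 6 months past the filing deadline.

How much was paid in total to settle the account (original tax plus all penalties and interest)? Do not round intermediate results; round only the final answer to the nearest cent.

Failure-to-file penalty: 3.5% × $660,000.00 = $23,100.00
Failure-to-pay penalty = 2% × $660,000.00 × 6 mo = $79,200.00
Interest: $660,000.00 × ((1 + 0.011)^6 − 1) = $660,000.00 × 0.0678418… = $44,775.6148…
Total = $660,000.00 + $102,300.0000 + $44,775.6148… = $807,075.61

$807,075.61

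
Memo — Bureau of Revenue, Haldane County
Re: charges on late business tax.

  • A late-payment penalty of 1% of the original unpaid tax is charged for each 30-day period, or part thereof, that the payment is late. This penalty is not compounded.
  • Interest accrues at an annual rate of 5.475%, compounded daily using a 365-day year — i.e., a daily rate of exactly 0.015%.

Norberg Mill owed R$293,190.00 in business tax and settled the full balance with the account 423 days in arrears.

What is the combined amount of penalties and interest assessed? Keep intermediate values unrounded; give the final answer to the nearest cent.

R$63,182.78

Penalty periods: ⌈423/30⌉ = 15; penalty = 15 × 1% × R$293,190.00 = R$43,978.50
Interest: R$293,190.00 × ((1 + 0.00015)^423 − 1) = R$293,190.00 × 0.06550114… = R$19,204.2790…
Penalties + interest = R$43,978.5000 + R$19,204.2790… = R$63,182.78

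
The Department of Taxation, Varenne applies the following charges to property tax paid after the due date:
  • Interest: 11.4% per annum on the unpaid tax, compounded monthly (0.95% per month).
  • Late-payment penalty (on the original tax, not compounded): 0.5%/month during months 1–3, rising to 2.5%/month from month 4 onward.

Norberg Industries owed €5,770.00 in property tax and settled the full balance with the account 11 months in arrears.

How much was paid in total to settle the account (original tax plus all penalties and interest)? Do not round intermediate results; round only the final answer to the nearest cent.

Penalty, months 1–3: 3 × 0.5% × €5,770.00 = €86.55
Penalty, months 4–11: 8 × 2.5% × €5,770.00 = €1,154.00
Interest: €5,770.00 × ((1 + 0.0095)^11 − 1) = €5,770.00 × 0.1096079… = €632.4378…
Total = €5,770.00 + €1,240.5500 + €632.4378… = €7,642.99

€7,642.99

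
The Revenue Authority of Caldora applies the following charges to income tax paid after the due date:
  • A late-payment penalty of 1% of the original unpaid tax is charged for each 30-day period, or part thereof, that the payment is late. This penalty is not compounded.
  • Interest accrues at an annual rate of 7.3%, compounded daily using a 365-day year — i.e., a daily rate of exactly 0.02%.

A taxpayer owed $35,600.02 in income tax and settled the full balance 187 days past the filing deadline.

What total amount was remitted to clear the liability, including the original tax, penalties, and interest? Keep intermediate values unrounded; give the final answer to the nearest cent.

$39,448.54

Penalty periods: ⌈187/30⌉ = 7; penalty = 7 × 1% × $35,600.02 = $2,492.00…
Interest: $35,600.02 × ((1 + 0.0002)^187 − 1) = $35,600.02 × 0.03810430… = $1,356.5138…
Total = $35,600.02 + $2,492.0014 + $1,356.5138… = $39,448.54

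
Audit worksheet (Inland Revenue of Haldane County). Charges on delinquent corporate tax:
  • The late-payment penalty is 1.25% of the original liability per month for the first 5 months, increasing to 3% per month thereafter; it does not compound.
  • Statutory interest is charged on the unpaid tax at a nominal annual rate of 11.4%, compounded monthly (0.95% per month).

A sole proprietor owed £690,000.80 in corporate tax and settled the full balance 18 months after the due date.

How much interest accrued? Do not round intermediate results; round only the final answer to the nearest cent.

£128,018.24

Interest: £690,000.80 × ((1 + 0.0095)^18 − 1) = £690,000.80 × 0.1855335… = £128,018.2419…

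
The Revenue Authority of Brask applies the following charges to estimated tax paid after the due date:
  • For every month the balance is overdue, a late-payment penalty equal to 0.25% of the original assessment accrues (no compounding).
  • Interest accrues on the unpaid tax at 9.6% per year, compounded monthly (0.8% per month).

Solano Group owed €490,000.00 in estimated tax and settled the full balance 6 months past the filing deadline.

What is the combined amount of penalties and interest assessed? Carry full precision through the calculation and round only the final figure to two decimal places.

€31,345.45

Late-payment penalty: 6 × 0.25% × €490,000.00 = €7,350.00
Interest: €490,000.00 × ((1 + 0.008)^6 − 1) = €490,000.00 × 0.0489703… = €23,995.4478…
Penalties + interest = €7,350.0000 + €23,995.4478… = €31,345.45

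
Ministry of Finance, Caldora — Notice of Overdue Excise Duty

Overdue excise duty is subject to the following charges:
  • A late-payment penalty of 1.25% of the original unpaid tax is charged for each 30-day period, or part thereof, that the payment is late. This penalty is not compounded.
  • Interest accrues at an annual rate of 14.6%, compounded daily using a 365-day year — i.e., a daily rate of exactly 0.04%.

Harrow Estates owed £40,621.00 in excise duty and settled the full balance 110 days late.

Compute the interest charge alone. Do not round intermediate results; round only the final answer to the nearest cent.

Interest: £40,621.00 × ((1 + 0.0004)^110 − 1) = £40,621.00 × 0.04497316… = £1,826.8548…

£1,826.85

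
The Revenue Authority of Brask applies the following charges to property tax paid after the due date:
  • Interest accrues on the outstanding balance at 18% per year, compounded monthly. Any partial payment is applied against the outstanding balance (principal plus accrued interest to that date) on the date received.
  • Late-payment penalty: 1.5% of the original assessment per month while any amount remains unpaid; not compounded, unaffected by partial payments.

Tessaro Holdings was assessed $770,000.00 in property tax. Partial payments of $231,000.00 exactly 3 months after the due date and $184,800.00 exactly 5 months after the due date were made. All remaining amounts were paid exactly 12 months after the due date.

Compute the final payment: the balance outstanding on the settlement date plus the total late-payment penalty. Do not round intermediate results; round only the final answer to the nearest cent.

Monthly rate = 18% ÷ 12 = 1.5%
Balance at month 3: $770,000.0000 × (1 + 0.015)^3 = $805,172.3488…
After $231,000.00 payment: $805,172.3488… − $231,000.00 = $574,172.3488…
Balance at month 5: $574,172.3488… × (1 + 0.015)^2 = $591,526.7080…
After $184,800.00 payment: $591,526.7080… − $184,800.00 = $406,726.7080…
Balance at month 12: $406,726.7080… × (1 + 0.015)^7 = $451,403.5678…
Penalty: 12 × 1.5% × $770,000.00 = $138,600.00
Final settlement = outstanding balance + penalty = $451,403.5678… + $138,600.00 = $590,003.57

$590,003.57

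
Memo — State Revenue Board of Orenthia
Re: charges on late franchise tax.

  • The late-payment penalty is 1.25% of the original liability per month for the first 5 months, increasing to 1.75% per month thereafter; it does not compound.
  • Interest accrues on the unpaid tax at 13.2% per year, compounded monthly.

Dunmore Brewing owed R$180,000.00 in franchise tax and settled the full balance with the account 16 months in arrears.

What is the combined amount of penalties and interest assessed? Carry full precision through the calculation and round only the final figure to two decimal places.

Penalty, months 1–5: 5 × 1.25% × R$180,000.00 = R$11,250.00
Penalty, months 6–16: 11 × 1.75% × R$180,000.00 = R$34,650.00
Interest (13.2%/yr ÷ 12 = 1.1%/month): R$180,000.00 × ((1 + 0.011)^16 − 1) = R$34,432.6904…
Penalties + interest = R$45,900.0000 + R$34,432.6904… = R$80,332.69

R$80,332.69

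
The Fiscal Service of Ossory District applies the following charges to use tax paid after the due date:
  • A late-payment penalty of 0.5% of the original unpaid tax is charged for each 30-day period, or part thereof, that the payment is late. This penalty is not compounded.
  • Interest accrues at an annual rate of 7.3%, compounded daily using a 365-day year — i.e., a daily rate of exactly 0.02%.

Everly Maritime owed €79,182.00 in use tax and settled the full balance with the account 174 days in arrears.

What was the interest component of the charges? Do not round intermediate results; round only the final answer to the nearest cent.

€2,803.76

Interest: €79,182.00 × ((1 + 0.0002)^174 − 1) = €79,182.00 × 0.03540900… = €2,803.7557…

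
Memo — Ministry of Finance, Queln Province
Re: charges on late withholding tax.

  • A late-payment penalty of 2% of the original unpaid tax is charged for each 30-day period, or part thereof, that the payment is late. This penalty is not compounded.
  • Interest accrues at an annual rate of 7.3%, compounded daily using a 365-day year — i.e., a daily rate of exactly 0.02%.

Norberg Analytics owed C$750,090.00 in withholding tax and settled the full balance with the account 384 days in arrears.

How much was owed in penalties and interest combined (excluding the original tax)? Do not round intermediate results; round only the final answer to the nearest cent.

Penalty periods: ⌈384/30⌉ = 13; penalty = 13 × 2% × C$750,090.00 = C$195,023.40
Interest: C$750,090.00 × ((1 + 0.0002)^384 − 1) = C$750,090.00 × 0.07981780… = C$59,870.5318…
Penalties + interest = C$195,023.4000 + C$59,870.5318… = C$254,893.93

C$254,893.93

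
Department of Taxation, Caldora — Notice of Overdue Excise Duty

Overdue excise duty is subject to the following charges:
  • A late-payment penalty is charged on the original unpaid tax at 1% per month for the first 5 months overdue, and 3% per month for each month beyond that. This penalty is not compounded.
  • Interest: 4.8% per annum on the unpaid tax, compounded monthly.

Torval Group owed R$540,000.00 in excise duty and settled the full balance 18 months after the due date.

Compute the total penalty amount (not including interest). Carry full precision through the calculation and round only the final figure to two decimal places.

R$237,600.00

Penalty, months 1–5: 5 × 1% × R$540,000.00 = R$27,000.00
Penalty, months 6–18: 13 × 3% × R$540,000.00 = R$210,600.00
Total penalty = R$27,000.00 + R$210,600.00 = R$237,600.00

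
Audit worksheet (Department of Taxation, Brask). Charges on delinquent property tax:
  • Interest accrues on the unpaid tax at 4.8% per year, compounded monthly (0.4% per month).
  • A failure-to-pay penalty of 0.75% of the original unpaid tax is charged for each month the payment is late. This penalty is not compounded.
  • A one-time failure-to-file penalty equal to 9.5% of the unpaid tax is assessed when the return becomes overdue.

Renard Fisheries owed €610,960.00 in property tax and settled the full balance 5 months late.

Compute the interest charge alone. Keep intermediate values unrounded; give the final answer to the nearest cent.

€12,317.35

Interest: €610,960.00 × ((1 + 0.004)^5 − 1) = €610,960.00 × 0.0201606… = €12,317.3454…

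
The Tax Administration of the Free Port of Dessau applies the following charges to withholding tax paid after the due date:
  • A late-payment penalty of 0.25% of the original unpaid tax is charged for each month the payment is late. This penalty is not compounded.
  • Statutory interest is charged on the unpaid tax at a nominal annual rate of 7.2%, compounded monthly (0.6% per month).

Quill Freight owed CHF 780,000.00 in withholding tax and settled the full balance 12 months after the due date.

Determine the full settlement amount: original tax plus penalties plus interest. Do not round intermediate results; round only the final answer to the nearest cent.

CHF 861,450.85

Late-payment penalty: 12 × 0.25% × CHF 780,000.00 = CHF 23,400.00
Interest: CHF 780,000.00 × ((1 + 0.006)^12 − 1) = CHF 780,000.00 × 0.0744242… = CHF 58,050.8508…
Total = CHF 780,000.00 + CHF 23,400.0000 + CHF 58,050.8508… = CHF 861,450.85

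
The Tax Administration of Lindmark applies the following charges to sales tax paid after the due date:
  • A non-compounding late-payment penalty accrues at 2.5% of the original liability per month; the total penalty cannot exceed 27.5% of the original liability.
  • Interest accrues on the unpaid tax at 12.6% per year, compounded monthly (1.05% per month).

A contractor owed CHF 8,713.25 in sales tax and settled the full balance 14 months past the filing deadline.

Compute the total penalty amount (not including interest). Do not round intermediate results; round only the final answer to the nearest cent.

Penalty (uncapped): 14 × 2.5% × CHF 8,713.25 = CHF 3,049.64…; cap = 27.5% × CHF 8,713.25 = CHF 2,396.14… → penalty = CHF 2,396.14…

CHF 2,396.14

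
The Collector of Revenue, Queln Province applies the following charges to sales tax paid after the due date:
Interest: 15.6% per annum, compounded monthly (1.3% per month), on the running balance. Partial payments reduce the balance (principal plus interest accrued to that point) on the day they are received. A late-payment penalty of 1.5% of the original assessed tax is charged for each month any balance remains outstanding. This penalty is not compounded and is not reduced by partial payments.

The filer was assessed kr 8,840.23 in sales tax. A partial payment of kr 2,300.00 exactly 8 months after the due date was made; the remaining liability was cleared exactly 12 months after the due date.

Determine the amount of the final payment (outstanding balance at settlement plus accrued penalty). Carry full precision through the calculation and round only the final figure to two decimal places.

kr 9,491.60

Balance at month 8: kr 8,840.2300 × (1 + 0.013)^8 = kr 9,802.5514…
After kr 2,300.00 payment: kr 9,802.5514… − kr 2,300.00 = kr 7,502.5514…
Balance at month 12: kr 7,502.5514… × (1 + 0.013)^4 = kr 7,900.3578…
Penalty: 12 × 1.5% × kr 8,840.23 = kr 1,591.24…
Final settlement = outstanding balance + penalty = kr 7,900.3578… + kr 1,591.24… = kr 9,491.60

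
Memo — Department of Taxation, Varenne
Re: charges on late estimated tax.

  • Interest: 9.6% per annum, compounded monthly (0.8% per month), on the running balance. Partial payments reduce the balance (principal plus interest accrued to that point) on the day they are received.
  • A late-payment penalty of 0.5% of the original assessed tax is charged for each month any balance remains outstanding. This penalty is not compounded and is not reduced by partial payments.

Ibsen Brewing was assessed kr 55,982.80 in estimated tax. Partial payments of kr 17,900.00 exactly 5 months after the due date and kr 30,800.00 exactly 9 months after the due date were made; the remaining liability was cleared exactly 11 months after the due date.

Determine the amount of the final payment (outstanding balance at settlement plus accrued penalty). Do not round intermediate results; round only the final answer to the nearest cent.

kr 14,118.87

Balance at month 5: kr 55,982.8000 × (1 + 0.008)^5 = kr 58,258.2288…
After kr 17,900.00 payment: kr 58,258.2288… − kr 17,900.00 = kr 40,358.2288…
Balance at month 9: kr 40,358.2288… × (1 + 0.008)^4 = kr 41,665.2725…
After kr 30,800.00 payment: kr 41,665.2725… − kr 30,800.00 = kr 10,865.2725…
Balance at month 11: kr 10,865.2725… × (1 + 0.008)^2 = kr 11,039.8122…
Penalty: 11 × 0.5% × kr 55,982.80 = kr 3,079.05…
Final settlement = outstanding balance + penalty = kr 11,039.8122… + kr 3,079.05… = kr 14,118.87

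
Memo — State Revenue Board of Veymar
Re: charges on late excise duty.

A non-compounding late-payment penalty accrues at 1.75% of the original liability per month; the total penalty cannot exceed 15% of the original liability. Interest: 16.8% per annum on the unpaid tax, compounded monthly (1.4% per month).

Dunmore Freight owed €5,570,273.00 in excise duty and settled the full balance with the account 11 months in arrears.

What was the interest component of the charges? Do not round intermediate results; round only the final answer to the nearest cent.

Interest: €5,570,273.00 × ((1 + 0.014)^11 − 1) = €5,570,273.00 × 0.1652457… = €920,463.6013…

€920,463.60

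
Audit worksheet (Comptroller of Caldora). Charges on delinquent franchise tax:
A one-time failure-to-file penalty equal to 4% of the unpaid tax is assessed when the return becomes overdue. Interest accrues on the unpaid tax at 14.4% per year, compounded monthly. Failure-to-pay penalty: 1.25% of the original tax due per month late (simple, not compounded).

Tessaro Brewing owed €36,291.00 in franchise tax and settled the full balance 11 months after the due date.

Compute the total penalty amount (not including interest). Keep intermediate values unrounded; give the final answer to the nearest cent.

Failure-to-file penalty: 4% × €36,291.00 = €1,451.64
Failure-to-pay penalty: 11 × 1.25% × €36,291.00 = €4,990.01…
Total penalty = €1,451.64 + €4,990.01… = €6,441.65

€6,441.65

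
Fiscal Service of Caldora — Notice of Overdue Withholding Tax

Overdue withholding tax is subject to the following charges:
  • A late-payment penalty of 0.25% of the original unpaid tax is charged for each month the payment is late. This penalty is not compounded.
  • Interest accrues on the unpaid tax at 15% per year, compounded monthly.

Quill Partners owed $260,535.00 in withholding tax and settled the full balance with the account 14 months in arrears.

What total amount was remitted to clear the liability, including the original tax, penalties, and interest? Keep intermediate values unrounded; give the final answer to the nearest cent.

$319,143.59

Late-payment penalty: 14 × 0.25% × $260,535.00 = $9,118.73…
Interest (15%/yr ÷ 12 = 1.25%/month): $260,535.00 × ((1 + 0.0125)^14 − 1) = $49,489.8604…
Total = $260,535.00 + $9,118.7250 + $49,489.8604… = $319,143.59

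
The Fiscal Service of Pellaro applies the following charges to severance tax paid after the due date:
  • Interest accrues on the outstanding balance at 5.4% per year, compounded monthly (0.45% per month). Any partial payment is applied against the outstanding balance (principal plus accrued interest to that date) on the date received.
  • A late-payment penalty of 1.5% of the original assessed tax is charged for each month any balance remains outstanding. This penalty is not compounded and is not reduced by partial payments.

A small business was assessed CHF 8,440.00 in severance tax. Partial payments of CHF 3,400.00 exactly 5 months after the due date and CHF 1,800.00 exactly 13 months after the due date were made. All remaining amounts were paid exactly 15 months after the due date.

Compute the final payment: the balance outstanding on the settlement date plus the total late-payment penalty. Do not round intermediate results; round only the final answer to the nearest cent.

Balance at month 5: CHF 8,440.0000 × (1 + 0.0045)^5 = CHF 8,631.6168…
After CHF 3,400.00 payment: CHF 8,631.6168… − CHF 3,400.00 = CHF 5,231.6168…
Balance at month 13: CHF 5,231.6168… × (1 + 0.0045)^8 = CHF 5,422.9482…
After CHF 1,800.00 payment: CHF 5,422.9482… − CHF 1,800.00 = CHF 3,622.9482…
Balance at month 15: CHF 3,622.9482… × (1 + 0.0045)^2 = CHF 3,655.6281…
Penalty: 15 × 1.5% × CHF 8,440.00 = CHF 1,899.00
Final settlement = outstanding balance + penalty = CHF 3,655.6281… + CHF 1,899.00 = CHF 5,554.63

CHF 5,554.63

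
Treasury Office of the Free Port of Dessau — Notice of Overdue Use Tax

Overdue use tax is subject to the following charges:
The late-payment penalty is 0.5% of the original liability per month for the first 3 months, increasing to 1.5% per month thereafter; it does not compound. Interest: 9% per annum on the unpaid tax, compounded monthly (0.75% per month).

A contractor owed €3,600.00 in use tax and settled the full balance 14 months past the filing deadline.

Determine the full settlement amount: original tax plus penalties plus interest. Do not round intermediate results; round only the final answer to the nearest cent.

€4,644.99

Penalty, months 1–3: 3 × 0.5% × €3,600.00 = €54.00
Penalty, months 4–14: 11 × 1.5% × €3,600.00 = €594.00
Interest: €3,600.00 × ((1 + 0.0075)^14 − 1) = €3,600.00 × 0.1102755… = €396.9919…
Total = €3,600.00 + €648.0000 + €396.9919… = €4,644.99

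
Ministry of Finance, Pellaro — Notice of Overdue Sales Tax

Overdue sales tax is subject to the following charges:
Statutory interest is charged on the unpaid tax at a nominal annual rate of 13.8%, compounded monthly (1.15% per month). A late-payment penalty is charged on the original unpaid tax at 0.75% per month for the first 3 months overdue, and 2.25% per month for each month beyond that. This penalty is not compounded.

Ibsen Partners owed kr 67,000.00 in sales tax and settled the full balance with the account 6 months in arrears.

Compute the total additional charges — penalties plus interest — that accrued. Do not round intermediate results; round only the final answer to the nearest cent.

kr 10,787.97

Penalty, months 1–3: 3 × 0.75% × kr 67,000.00 = kr 1,507.50
Penalty, months 4–6: 3 × 2.25% × kr 67,000.00 = kr 4,522.50
Interest: kr 67,000.00 × ((1 + 0.0115)^6 − 1) = kr 67,000.00 × 0.0710144… = kr 4,757.9669…
Penalties + interest = kr 6,030.0000 + kr 4,757.9669… = kr 10,787.97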